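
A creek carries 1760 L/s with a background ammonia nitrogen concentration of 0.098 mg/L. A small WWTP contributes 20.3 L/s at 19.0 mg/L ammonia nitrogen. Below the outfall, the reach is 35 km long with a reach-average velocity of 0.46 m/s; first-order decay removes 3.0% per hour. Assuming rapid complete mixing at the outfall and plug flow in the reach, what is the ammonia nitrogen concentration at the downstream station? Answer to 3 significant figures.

0.165 mg/L

Mixed concentration C = ΣQC/ΣQ = (1760·0.09800 + 20.30·19.00) / 1780 = 558.2/1780 = 0.3135 mg/L.
Travel time t = 35·1000 / 0.46 = 76090 s = 21.14 h.
3.0%/h lost → k = −ln(1 − 0.03) = 0.03046 h⁻¹.
Decay over the reach: 0.3135·exp(−kt) = 0.3135·0.5253 = 0.1647 mg/L.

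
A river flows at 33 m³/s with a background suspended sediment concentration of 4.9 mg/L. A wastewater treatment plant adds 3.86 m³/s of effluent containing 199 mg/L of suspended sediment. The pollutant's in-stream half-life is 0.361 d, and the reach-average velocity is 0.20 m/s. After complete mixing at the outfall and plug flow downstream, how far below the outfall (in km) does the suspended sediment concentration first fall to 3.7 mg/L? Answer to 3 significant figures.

17.3 km

After mixing, C = (33.00·4.900 + 3.860·199.0) / 36.86 = 929.8/36.86 = 25.23 mg/L.
Half-life 0.361 d → k = ln 2 / 0.361 = 1.920 d⁻¹.
Set 25.23·exp(−k·t) = 3.7 → t = ln(25.23/3.7)/k = 86380 s = 23.99 h.
Distance = v·t = 0.20·86380 = 17280 m = 17.28 km.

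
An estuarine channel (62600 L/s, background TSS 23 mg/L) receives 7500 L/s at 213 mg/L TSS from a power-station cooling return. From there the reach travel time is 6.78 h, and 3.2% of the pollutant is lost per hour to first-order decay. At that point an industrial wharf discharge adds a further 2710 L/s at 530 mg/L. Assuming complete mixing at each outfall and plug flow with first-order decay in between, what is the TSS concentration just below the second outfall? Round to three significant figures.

53.2 mg/L

Flow-weighted average: C = (62600·23.00 + 7500·213.0) / 70100 = 3037000/70100 = 43.33 mg/L; combined flow 70100 L/s.
3.2%/h lost → k = −ln(1 − 0.032) = 0.03252 h⁻¹.
First-order decay: C = 43.33·exp(−k·t) = 43.33·0.8021 = 34.75 mg/L.
At the second outfall, C = (70100·34.75 + 2710·530.0) / (70100 + 2710) = 53.19 mg/L.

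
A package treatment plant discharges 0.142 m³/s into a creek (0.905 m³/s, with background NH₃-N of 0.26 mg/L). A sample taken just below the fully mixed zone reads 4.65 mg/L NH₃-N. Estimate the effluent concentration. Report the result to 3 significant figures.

32.6 mg/L

Mass balance: 0.9050·0.2600 + 0.1420·Cₑ = 1.047·4.650
→ Cₑ = (1.047·4.650 − 0.9050·0.2600) / 0.1420 = 32.63 mg/L.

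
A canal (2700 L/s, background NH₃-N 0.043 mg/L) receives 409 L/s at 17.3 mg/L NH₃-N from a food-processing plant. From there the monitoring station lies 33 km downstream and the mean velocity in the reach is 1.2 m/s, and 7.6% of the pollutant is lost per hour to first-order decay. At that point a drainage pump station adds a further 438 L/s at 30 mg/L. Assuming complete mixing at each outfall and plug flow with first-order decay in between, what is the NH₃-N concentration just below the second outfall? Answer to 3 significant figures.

4.81 mg/L

After mixing, C = (2700·0.04300 + 409.0·17.30) / 3109 = 7192/3109 = 2.313 mg/L; combined flow 3109 L/s.
Travel time t = 33·1000 / 1.2 = 27500 s = 7.639 h.
7.6%/h lost → k = −ln(1 − 0.076) = 0.07904 h⁻¹.
Decay over the reach: 2.313·exp(−kt) = 2.313·0.5467 = 1.265 mg/L.
At the second outfall, C = (3109·1.265 + 438.0·30.00) / (3109 + 438.0) = 4.813 mg/L.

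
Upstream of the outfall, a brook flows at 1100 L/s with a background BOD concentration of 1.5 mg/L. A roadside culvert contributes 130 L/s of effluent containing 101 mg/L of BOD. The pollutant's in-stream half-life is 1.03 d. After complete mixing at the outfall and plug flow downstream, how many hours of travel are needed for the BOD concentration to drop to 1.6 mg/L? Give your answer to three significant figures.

Mixed concentration C = ΣQC/ΣQ = (1100·1.500 + 130.0·101.0) / 1230 = 14780/1230 = 12.02 mg/L.
Half-life 1.03 d → k = ln 2 / 1.03 = 0.6730 d⁻¹.
12.02·exp(−k·t) = 1.6 → t = ln(12.02/1.6)/k = 258900 s = 71.91 h.

71.9 h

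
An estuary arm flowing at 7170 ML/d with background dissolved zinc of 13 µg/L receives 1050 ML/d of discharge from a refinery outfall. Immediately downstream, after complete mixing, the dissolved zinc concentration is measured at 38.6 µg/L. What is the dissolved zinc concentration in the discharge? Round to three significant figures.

Mass balance: 7170·13.00 + 1050·Cₑ = 8220·38.60
→ Cₑ = (8220·38.60 − 7170·13.00) / 1050 = 213.4 µg/L.

213 µg/L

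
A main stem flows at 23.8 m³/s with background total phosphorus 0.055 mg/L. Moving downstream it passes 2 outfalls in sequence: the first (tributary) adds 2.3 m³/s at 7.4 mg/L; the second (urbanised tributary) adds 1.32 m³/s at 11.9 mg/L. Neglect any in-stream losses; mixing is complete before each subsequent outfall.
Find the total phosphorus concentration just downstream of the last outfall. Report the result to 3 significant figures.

Outfall 1: combined Q = 26.10 m³/s; C = (23.80·0.05500 + 2.300·7.400)/26.10 = 0.7023 mg/L.
Outfall 2: combined Q = 27.42 m³/s; C = (26.10·0.7023 + 1.320·11.90)/27.42 = 1.241 mg/L.

1.24 mg/L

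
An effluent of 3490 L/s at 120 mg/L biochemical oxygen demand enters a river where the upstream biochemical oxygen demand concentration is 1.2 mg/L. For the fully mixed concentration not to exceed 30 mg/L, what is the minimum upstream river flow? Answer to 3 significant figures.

Set C_mix = 30: (Q·1.200 + 3490·120.0) / (Q + 3490) = 30
→ Q = 3490·(120.0 − 30)/(30 − 1.200) = 10910 L/s.

10900 L/s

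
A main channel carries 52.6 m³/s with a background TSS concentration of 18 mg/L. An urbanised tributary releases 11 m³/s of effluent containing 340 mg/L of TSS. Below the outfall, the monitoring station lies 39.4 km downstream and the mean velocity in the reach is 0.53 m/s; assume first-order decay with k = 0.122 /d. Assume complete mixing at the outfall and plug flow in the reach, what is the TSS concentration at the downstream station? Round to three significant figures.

Flow-weighted average: C = (52.60·18.00 + 11.00·340.0) / 63.60 = 4687/63.60 = 73.69 mg/L.
Travel time t = 39.4·1000 / 0.53 = 74340 s = 20.65 h.
Applying C = C₀e^(−kt): 73.69 × 0.9004 = 66.35 mg/L.

66.3 mg/L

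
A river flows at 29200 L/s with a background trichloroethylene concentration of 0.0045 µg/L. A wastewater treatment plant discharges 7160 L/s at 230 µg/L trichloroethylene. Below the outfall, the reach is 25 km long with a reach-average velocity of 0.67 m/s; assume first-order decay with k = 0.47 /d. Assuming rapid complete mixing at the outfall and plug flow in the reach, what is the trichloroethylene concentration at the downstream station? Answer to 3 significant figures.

37.0 µg/L

Conservation of mass: C = (29200·0.004500 + 7160·230.0) / 36360 = 1647000/36360 = 45.30 µg/L.
Travel time t = 25·1000 / 0.67 = 37310 s = 10.36 h.
Decay over the reach: 45.30·exp(−kt) = 45.30·0.8163 = 36.97 µg/L.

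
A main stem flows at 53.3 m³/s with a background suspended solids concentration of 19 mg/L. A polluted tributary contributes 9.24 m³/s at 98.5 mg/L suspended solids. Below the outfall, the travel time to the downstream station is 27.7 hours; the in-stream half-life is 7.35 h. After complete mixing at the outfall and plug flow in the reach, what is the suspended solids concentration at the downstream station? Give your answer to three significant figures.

2.26 mg/L

Flow-weighted average: C = (53.30·19.00 + 9.240·98.50) / 62.54 = 1923/62.54 = 30.75 mg/L.
Half-life 7.35 h → k = ln 2 / 7.35 = 0.09431 h⁻¹ = 2.263 d⁻¹.
Decay over the reach: 30.75·exp(−kt) = 30.75·0.07337 = 2.256 mg/L.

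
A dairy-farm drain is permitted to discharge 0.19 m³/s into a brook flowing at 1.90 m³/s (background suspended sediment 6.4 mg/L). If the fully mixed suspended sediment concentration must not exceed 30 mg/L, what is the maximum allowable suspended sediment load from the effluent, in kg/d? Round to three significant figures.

Mass balance at the limit: 1.900·6.400 + 0.1900·Cₑ = 2.090·30 → Cₑ = 266.0 mg/L.
Load = 0.1900 m³/s × 266.0 g/m³ × 86 400 s/d = 4367 kg/d.

4370 kg/d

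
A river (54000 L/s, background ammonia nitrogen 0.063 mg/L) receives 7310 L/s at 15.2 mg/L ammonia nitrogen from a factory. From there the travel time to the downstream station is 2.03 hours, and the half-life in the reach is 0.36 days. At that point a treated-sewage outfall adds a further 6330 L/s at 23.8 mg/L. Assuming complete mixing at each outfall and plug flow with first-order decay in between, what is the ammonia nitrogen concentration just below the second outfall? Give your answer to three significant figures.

3.67 mg/L

Flow-weighted average: C = (54000·0.06300 + 7310·15.20) / 61310 = 114500/61310 = 1.868 mg/L; combined flow 61310 L/s.
Half-life 0.36 d → k = ln 2 / 0.36 = 1.925 d⁻¹.
First-order decay: C = 1.868·exp(−k·t) = 1.868·0.8497 = 1.587 mg/L.
Second outfall: C = (61310·1.587 + 6330·23.80)/67640 = 3.666 mg/L.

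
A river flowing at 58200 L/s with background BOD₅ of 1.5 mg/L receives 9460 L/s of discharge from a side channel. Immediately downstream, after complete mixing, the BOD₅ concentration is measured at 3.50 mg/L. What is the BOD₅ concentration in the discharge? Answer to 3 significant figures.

Mass balance: 58200·1.500 + 9460·Cₑ = 67660·3.500
→ Cₑ = (67660·3.500 − 58200·1.500) / 9460 = 15.80 mg/L.

15.8 mg/L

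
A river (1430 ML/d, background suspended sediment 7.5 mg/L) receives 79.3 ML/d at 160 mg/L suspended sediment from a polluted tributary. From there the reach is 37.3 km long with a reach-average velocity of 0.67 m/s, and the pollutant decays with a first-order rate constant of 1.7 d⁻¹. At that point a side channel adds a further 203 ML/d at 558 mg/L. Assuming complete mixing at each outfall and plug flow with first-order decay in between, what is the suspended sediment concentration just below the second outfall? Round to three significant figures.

70.7 mg/L

Flow-weighted average: C = (1430·7.500 + 79.30·160.0) / 1509 = 23410/1509 = 15.51 mg/L; combined flow 1509 ML/d.
Travel time t = 37.3·1000 / 0.67 = 55670 s = 15.46 h.
Decay over the reach: 15.51·exp(−kt) = 15.51·0.3344 = 5.188 mg/L.
At the second outfall, C = (1509·5.188 + 203.0·558.0) / (1509 + 203.0) = 70.73 mg/L.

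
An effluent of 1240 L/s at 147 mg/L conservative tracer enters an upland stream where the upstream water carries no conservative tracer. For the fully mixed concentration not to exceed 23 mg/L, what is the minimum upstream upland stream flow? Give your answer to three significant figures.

6690 L/s

Set C_mix = 23: (Q·0 + 1240·147.0) / (Q + 1240) = 23
→ Q = 1240·(147.0 − 23)/(23 − 0) = 6685 L/s.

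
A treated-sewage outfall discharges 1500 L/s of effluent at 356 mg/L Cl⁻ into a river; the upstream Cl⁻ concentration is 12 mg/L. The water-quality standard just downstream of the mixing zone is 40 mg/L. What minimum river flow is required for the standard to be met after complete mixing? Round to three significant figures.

Set C_mix = 40: (Q·12.00 + 1500·356.0) / (Q + 1500) = 40
→ Q = 1500·(356.0 − 40)/(40 − 12.00) = 16930 L/s.

16900 L/s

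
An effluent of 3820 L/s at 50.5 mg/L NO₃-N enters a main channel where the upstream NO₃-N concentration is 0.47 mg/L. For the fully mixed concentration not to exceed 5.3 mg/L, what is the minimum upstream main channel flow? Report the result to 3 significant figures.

35700 L/s

Set C_mix = 5.3: (Q·0.4700 + 3820·50.50) / (Q + 3820) = 5.3
→ Q = 3820·(50.50 − 5.3)/(5.3 − 0.4700) = 35750 L/s.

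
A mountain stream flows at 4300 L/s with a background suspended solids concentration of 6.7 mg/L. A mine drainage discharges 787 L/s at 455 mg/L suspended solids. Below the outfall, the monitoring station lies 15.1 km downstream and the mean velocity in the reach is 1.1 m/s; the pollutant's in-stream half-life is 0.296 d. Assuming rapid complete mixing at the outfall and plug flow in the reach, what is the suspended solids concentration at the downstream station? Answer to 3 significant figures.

52.4 mg/L

Mixed concentration C = ΣQC/ΣQ = (4300·6.700 + 787.0·455.0) / 5087 = 386900/5087 = 76.06 mg/L.
Travel time t = 15.1·1000 / 1.1 = 13730 s = 3.813 h.
Half-life 0.296 d → k = ln 2 / 0.296 = 2.342 d⁻¹.
Decay over the reach: 76.06·exp(−kt) = 76.06·0.6893 = 52.43 mg/L.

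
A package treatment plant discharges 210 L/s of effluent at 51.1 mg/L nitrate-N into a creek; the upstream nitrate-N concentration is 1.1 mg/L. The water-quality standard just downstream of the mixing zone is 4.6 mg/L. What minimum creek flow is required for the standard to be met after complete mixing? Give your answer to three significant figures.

2790 L/s

Set C_mix = 4.6: (Q·1.100 + 210.0·51.10) / (Q + 210.0) = 4.6
→ Q = 210.0·(51.10 − 4.6)/(4.6 − 1.100) = 2790 L/s.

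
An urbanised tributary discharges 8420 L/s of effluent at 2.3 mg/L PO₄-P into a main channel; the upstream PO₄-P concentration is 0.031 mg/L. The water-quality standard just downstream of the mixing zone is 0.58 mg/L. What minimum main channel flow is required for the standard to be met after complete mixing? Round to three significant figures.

26400 L/s

Set C_mix = 0.58: (Q·0.03100 + 8420·2.300) / (Q + 8420) = 0.58
→ Q = 8420·(2.300 − 0.58)/(0.58 − 0.03100) = 26380 L/s.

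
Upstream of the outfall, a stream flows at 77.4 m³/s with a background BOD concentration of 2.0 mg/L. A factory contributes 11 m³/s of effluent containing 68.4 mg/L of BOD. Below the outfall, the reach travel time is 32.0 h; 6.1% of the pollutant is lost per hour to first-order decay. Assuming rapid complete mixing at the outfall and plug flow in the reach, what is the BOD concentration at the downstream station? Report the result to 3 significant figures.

1.37 mg/L

Mixed concentration C = ΣQC/ΣQ = (77.40·2.000 + 11.00·68.40) / 88.40 = 907.2/88.40 = 10.26 mg/L.
6.1%/h lost → k = −ln(1 − 0.061) = 0.06294 h⁻¹.
After decay, C = 10.26 × e^(−kt) = 10.26 × 0.1334 = 1.369 mg/L.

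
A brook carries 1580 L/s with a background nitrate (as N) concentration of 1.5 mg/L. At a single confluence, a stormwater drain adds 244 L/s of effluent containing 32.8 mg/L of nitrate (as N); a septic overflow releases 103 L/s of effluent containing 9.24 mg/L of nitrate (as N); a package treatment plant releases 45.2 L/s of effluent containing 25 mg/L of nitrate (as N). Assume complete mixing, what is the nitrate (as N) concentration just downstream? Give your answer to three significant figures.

6.32 mg/L

Flow-weighted average: C = (1580·1.500 + 244.0·32.80 + 103.0·9.240 + 45.20·25.00) / 1972 = 12450/1972 = 6.315 mg/L.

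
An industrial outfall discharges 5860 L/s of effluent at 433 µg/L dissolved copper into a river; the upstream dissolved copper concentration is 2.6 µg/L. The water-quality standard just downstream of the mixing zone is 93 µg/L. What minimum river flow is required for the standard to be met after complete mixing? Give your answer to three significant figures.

Set C_mix = 93: (Q·2.600 + 5860·433.0) / (Q + 5860) = 93
→ Q = 5860·(433.0 − 93)/(93 − 2.600) = 22040 L/s.

22000 L/s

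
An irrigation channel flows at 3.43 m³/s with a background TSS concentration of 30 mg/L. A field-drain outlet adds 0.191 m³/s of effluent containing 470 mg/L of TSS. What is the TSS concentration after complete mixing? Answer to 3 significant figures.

53.2 mg/L

Flow-weighted average: C = (3.430·30.00 + 0.1910·470.0) / 3.621 = 192.7/3.621 = 53.21 mg/L.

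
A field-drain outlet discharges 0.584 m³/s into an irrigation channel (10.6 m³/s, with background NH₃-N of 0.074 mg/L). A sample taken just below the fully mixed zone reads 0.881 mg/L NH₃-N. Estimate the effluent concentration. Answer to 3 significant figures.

Mass balance: 10.60·0.07400 + 0.5840·Cₑ = 11.18·0.8810
→ Cₑ = (11.18·0.8810 − 10.60·0.07400) / 0.5840 = 15.53 mg/L.

15.5 mg/L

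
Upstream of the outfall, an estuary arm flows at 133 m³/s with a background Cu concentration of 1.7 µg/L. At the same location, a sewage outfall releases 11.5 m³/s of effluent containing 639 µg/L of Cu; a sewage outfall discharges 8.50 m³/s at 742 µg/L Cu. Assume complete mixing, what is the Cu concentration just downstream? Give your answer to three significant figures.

90.7 µg/L

Conservation of mass: C = (133.0·1.700 + 11.50·639.0 + 8.500·742.0) / 153.0 = 13880/153.0 = 90.73 µg/L.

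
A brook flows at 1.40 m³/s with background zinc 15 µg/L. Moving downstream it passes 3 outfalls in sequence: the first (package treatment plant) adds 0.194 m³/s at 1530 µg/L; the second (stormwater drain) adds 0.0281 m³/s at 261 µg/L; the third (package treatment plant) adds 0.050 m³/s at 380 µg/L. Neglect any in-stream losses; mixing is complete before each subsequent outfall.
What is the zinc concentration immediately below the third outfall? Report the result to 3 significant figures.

After outfall 1: Q = 1.400 + 0.1940 = 1.594 m³/s; C = (1.400·15.00 + 0.1940·1530)/1.594 = 199.4 µg/L.
After outfall 2: Q = 1.594 + 0.02810 = 1.622 m³/s; C = (1.594·199.4 + 0.02810·261.0)/1.622 = 200.5 µg/L.
After outfall 3: Q = 1.622 + 0.05000 = 1.672 m³/s; C = (1.622·200.5 + 0.05000·380.0)/1.672 = 205.8 µg/L.

206 µg/L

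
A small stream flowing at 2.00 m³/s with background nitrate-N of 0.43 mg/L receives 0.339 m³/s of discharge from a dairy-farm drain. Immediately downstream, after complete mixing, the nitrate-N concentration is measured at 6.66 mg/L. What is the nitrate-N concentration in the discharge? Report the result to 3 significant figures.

Mass balance: 2.000·0.4300 + 0.3390·Cₑ = 2.339·6.660
→ Cₑ = (2.339·6.660 − 2.000·0.4300) / 0.3390 = 43.42 mg/L.

43.4 mg/L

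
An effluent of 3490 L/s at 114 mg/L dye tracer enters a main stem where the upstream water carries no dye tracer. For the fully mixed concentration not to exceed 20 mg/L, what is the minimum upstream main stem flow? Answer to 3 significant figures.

Set C_mix = 20: (Q·0 + 3490·114.0) / (Q + 3490) = 20
→ Q = 3490·(114.0 − 20)/(20 − 0) = 16400 L/s.

16400 L/s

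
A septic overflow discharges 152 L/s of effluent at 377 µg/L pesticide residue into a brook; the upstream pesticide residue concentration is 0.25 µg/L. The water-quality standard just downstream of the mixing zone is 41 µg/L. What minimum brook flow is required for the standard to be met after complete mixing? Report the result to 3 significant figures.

Set C_mix = 41: (Q·0.2500 + 152.0·377.0) / (Q + 152.0) = 41
→ Q = 152.0·(377.0 − 41)/(41 − 0.2500) = 1253 L/s.

1250 L/s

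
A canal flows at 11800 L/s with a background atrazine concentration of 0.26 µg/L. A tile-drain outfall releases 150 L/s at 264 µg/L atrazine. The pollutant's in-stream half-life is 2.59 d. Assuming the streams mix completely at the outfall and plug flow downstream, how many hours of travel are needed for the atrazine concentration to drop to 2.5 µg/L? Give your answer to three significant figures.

32.0 h

After mixing, C = (11800·0.2600 + 150.0·264.0) / 11950 = 42670/11950 = 3.571 µg/L.
Half-life 2.59 d → k = ln 2 / 2.59 = 0.2676 d⁻¹.
3.571·exp(−k·t) = 2.5 → t = ln(3.571/2.5)/k = 115100 s = 31.96 h.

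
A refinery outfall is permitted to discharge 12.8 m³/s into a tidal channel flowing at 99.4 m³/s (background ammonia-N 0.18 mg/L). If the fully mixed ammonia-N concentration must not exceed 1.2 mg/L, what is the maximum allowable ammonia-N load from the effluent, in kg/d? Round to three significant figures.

10100 kg/d

Mass balance at the limit: 99.40·0.1800 + 12.80·Cₑ = 112.2·1.2 → Cₑ = 9.121 mg/L.
Load = 12.80 m³/s × 9.121 g/m³ × 86 400 s/d = 10090 kg/d.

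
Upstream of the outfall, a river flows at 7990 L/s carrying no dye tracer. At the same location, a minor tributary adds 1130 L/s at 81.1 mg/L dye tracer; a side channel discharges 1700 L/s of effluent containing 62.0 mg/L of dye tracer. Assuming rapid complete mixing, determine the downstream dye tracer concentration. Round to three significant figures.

18.2 mg/L

After mixing, C = (7990·0 + 1130·81.10 + 1700·62.00) / 10820 = 197000/10820 = 18.21 mg/L.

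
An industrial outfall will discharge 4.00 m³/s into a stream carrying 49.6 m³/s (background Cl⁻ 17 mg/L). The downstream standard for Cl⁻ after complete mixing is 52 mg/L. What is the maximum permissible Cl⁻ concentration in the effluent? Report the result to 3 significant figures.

At the limit, (Qr·Cr + Qe·Cₑ)/(Qr + Qe) = 52:
Cₑ = (53.60·52 − 49.60·17.00) / 4.000 = 486.0 mg/L.

486 mg/L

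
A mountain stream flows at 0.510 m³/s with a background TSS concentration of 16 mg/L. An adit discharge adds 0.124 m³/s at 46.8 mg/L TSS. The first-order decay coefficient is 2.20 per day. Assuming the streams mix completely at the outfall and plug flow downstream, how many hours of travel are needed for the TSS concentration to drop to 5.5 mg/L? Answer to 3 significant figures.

15.1 h

Mass balance: C = (0.5100·16.00 + 0.1240·46.80) / 0.6340 = 13.96/0.6340 = 22.02 mg/L.
22.02·exp(−k·t) = 5.5 → t = ln(22.02/5.5)/k = 54490 s = 15.14 h.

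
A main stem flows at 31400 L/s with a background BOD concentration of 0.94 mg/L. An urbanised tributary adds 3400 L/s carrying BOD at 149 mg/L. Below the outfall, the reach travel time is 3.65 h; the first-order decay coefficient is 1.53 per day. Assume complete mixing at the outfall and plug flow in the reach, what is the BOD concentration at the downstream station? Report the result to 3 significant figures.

Mass balance: C = (31400·0.9400 + 3400·149.0) / 34800 = 536100/34800 = 15.41 mg/L.
First-order decay: C = 15.41·exp(−k·t) = 15.41·0.7924 = 12.21 mg/L.

12.2 mg/L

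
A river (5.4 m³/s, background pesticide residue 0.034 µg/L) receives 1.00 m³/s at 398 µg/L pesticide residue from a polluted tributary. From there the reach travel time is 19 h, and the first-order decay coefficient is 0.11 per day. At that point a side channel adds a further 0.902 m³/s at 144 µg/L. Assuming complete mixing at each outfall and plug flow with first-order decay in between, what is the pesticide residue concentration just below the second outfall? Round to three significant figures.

Mixed concentration C = ΣQC/ΣQ = (5.400·0.03400 + 1.000·398.0) / 6.400 = 398.2/6.400 = 62.22 µg/L; combined flow 6.400 m³/s.
Decay over the reach: 62.22·exp(−kt) = 62.22·0.9166 = 57.03 µg/L.
Second outfall: C = (6.400·57.03 + 0.9020·144.0)/7.302 = 67.77 µg/L.

67.8 µg/L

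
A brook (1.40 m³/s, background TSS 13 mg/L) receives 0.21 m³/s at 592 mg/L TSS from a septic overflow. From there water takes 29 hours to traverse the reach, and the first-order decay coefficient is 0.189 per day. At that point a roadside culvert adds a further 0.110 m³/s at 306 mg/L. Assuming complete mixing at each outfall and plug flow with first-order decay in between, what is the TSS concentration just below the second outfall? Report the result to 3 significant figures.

85.5 mg/L

Mixed concentration C = ΣQC/ΣQ = (1.400·13.00 + 0.2100·592.0) / 1.610 = 142.5/1.610 = 88.52 mg/L; combined flow 1.610 m³/s.
First-order decay: C = 88.52·exp(−k·t) = 88.52·0.7958 = 70.45 mg/L.
Second outfall: C = (1.610·70.45 + 0.1100·306.0)/1.720 = 85.51 mg/L.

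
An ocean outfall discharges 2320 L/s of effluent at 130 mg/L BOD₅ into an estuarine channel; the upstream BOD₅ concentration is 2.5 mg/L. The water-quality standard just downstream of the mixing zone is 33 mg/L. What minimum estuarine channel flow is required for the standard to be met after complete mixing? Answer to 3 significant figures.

Set C_mix = 33: (Q·2.500 + 2320·130.0) / (Q + 2320) = 33
→ Q = 2320·(130.0 − 33)/(33 − 2.500) = 7378 L/s.

7380 L/s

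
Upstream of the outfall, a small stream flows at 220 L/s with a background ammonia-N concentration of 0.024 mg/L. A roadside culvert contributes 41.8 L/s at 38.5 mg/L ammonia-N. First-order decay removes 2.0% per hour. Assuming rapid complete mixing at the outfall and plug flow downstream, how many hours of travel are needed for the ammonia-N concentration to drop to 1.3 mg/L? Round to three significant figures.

77.1 h

Mass balance: C = (220.0·0.02400 + 41.80·38.50) / 261.8 = 1615/261.8 = 6.167 mg/L.
2.0%/h lost → k = −ln(1 − 0.02) = 0.02020 h⁻¹.
6.167·exp(−k·t) = 1.3 → t = ln(6.167/1.3)/k = 277400 s = 77.06 h.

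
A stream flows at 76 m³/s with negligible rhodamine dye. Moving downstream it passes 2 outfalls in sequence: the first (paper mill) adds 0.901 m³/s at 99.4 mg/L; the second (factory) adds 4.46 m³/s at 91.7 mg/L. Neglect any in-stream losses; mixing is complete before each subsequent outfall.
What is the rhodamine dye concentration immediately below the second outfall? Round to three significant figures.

After outfall 1: Q = 76.00 + 0.9010 = 76.90 m³/s; C = (76.00·0 + 0.9010·99.40)/76.90 = 1.165 mg/L.
After outfall 2: Q = 76.90 + 4.460 = 81.36 m³/s; C = (76.90·1.165 + 4.460·91.70)/81.36 = 6.128 mg/L.

6.13 mg/L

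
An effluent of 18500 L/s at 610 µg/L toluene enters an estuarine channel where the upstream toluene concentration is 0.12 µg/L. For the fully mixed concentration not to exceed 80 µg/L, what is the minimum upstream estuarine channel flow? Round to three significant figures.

123000 L/s

Set C_mix = 80: (Q·0.1200 + 18500·610.0) / (Q + 18500) = 80
→ Q = 18500·(610.0 − 80)/(80 − 0.1200) = 122700 L/s.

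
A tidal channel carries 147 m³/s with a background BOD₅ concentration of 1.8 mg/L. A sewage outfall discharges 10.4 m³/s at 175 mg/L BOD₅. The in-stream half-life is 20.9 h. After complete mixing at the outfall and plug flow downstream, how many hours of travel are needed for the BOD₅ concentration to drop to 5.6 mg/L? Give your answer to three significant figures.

Conservation of mass: C = (147.0·1.800 + 10.40·175.0) / 157.4 = 2085/157.4 = 13.24 mg/L.
Half-life 20.9 h → k = ln 2 / 20.9 = 0.03316 h⁻¹ = 0.7960 d⁻¹.
13.24·exp(−k·t) = 5.6 → t = ln(13.24/5.6)/k = 93440 s = 25.95 h.

26.0 h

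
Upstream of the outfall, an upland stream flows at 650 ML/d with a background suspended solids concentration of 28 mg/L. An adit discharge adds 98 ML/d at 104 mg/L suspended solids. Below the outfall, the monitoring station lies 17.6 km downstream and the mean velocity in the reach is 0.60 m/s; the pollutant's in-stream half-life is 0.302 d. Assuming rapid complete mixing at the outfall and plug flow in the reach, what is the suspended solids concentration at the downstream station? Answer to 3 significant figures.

Mixed concentration C = ΣQC/ΣQ = (650.0·28.00 + 98.00·104.0) / 748.0 = 28390/748.0 = 37.96 mg/L.
Travel time t = 17.6·1000 / 0.60 = 29330 s = 8.148 h.
Half-life 0.302 d → k = ln 2 / 0.302 = 2.295 d⁻¹.
Applying C = C₀e^(−kt): 37.96 × 0.4588 = 17.41 mg/L.

17.4 mg/L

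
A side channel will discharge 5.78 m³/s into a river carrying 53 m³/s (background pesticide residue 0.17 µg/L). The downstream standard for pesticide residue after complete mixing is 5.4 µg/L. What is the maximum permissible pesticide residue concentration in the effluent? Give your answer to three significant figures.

At the limit, (Qr·Cr + Qe·Cₑ)/(Qr + Qe) = 5.4:
Cₑ = (58.78·5.4 − 53.00·0.1700) / 5.780 = 53.36 µg/L.

53.4 µg/L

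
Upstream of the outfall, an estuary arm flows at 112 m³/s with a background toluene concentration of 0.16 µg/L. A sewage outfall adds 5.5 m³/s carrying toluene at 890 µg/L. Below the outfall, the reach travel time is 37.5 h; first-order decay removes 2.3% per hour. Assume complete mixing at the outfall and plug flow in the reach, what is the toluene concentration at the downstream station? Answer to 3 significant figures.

Conservation of mass: C = (112.0·0.1600 + 5.500·890.0) / 117.5 = 4913/117.5 = 41.81 µg/L.
2.3%/h lost → k = −ln(1 − 0.023) = 0.02327 h⁻¹.
First-order decay: C = 41.81·exp(−k·t) = 41.81·0.4179 = 17.47 µg/L.

17.5 µg/L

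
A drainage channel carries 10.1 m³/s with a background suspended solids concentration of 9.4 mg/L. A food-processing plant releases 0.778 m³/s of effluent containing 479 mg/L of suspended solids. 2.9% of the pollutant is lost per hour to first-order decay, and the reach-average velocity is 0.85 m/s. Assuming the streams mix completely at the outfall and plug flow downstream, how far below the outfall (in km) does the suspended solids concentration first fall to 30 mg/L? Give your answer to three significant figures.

Flow-weighted average: C = (10.10·9.400 + 0.7780·479.0) / 10.88 = 467.6/10.88 = 42.99 mg/L.
2.9%/h lost → k = −ln(1 − 0.029) = 0.02943 h⁻¹.
Set 42.99·exp(−k·t) = 30 → t = ln(42.99/30)/k = 44000 s = 12.22 h.
Distance = v·t = 0.85·44000 = 37400 m = 37.40 km.

37.4 km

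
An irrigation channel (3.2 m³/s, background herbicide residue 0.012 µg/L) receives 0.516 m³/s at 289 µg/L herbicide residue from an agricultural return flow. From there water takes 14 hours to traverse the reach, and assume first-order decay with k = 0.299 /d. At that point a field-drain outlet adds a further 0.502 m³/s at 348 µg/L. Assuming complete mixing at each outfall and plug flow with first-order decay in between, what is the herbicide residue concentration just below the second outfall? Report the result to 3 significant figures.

After mixing, C = (3.200·0.01200 + 0.5160·289.0) / 3.716 = 149.2/3.716 = 40.14 µg/L; combined flow 3.716 m³/s.
First-order decay: C = 40.14·exp(−k·t) = 40.14·0.8399 = 33.72 µg/L.
At the second outfall, C = (3.716·33.72 + 0.5020·348.0) / (3.716 + 0.5020) = 71.12 µg/L.

71.1 µg/L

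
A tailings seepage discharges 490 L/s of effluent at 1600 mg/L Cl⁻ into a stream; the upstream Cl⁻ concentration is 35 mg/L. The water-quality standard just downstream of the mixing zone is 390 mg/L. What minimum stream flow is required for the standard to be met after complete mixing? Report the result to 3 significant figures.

1670 L/s

Set C_mix = 390: (Q·35.00 + 490.0·1600) / (Q + 490.0) = 390
→ Q = 490.0·(1600 − 390)/(390 − 35.00) = 1670 L/s.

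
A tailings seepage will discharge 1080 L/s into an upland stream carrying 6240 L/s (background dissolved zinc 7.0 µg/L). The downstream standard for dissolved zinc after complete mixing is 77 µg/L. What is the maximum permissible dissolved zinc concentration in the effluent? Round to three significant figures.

481 µg/L

At the limit, (Qr·Cr + Qe·Cₑ)/(Qr + Qe) = 77:
Cₑ = (7320·77 − 6240·7.000) / 1080 = 481.4 µg/L.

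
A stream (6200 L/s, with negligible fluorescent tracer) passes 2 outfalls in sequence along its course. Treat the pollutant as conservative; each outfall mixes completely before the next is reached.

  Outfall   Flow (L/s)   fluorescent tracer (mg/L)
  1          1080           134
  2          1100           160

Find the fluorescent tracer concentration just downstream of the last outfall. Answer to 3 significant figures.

Outfall 1: combined Q = 7280 L/s; C = (6200·0 + 1080·134.0)/7280 = 19.88 mg/L.
Outfall 2: combined Q = 8380 L/s; C = (7280·19.88 + 1100·160.0)/8380 = 38.27 mg/L.

38.3 mg/L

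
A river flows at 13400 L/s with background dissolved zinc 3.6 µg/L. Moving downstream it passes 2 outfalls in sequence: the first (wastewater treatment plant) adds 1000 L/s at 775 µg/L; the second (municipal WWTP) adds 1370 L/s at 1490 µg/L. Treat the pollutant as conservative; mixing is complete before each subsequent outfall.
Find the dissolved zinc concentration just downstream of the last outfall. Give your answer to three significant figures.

Outfall 1: combined Q = 14400 L/s; C = (13400·3.600 + 1000·775.0)/14400 = 57.17 µg/L.
Outfall 2: combined Q = 15770 L/s; C = (14400·57.17 + 1370·1490)/15770 = 181.6 µg/L.

182 µg/L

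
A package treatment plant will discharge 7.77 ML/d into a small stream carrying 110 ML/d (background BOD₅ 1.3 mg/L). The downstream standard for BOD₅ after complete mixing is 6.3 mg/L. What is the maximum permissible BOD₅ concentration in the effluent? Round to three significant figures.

77.1 mg/L

At the limit, (Qr·Cr + Qe·Cₑ)/(Qr + Qe) = 6.3:
Cₑ = (117.8·6.3 − 110.0·1.300) / 7.770 = 77.09 mg/L.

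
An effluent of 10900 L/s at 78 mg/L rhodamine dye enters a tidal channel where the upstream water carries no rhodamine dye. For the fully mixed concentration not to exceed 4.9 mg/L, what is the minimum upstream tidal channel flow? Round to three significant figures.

163000 L/s

Set C_mix = 4.9: (Q·0 + 10900·78.00) / (Q + 10900) = 4.9
→ Q = 10900·(78.00 − 4.9)/(4.9 − 0) = 162600 L/s.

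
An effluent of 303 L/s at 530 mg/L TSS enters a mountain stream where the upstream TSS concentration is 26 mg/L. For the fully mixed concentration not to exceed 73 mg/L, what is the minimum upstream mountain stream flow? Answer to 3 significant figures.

2950 L/s

Set C_mix = 73: (Q·26.00 + 303.0·530.0) / (Q + 303.0) = 73
→ Q = 303.0·(530.0 − 73)/(73 − 26.00) = 2946 L/s.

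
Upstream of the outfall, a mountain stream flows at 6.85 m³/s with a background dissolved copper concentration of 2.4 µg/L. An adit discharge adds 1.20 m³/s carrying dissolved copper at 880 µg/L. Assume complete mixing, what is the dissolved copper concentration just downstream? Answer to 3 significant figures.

After mixing, C = (6.850·2.400 + 1.200·880.0) / 8.050 = 1072/8.050 = 133.2 µg/L.

133 µg/L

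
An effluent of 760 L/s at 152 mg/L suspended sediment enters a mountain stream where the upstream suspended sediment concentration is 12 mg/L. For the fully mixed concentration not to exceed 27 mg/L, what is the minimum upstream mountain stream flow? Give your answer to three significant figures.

Set C_mix = 27: (Q·12.00 + 760.0·152.0) / (Q + 760.0) = 27
→ Q = 760.0·(152.0 − 27)/(27 − 12.00) = 6333 L/s.

6330 L/s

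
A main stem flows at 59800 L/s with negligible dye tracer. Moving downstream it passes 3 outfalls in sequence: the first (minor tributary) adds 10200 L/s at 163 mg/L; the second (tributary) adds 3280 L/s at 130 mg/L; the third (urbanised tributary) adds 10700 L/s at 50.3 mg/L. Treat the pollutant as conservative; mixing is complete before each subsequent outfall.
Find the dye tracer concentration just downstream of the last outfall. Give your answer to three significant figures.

Outfall 1: combined Q = 70000 L/s; C = (59800·0 + 10200·163.0)/70000 = 23.75 mg/L.
Outfall 2: combined Q = 73280 L/s; C = (70000·23.75 + 3280·130.0)/73280 = 28.51 mg/L.
Outfall 3: combined Q = 83980 L/s; C = (73280·28.51 + 10700·50.30)/83980 = 31.28 mg/L.

31.3 mg/L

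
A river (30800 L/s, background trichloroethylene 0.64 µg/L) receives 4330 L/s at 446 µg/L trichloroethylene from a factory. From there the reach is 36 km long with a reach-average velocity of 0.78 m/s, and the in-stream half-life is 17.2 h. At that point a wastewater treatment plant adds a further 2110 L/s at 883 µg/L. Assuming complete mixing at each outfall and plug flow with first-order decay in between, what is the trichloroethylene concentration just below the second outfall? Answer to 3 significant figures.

81.3 µg/L

Flow-weighted average: C = (30800·0.6400 + 4330·446.0) / 35130 = 1951000/35130 = 55.53 µg/L; combined flow 35130 L/s.
Travel time t = 36·1000 / 0.78 = 46150 s = 12.82 h.
Half-life 17.2 h → k = ln 2 / 17.2 = 0.04030 h⁻¹ = 0.9672 d⁻¹.
Applying C = C₀e^(−kt): 55.53 × 0.5965 = 33.13 µg/L.
At the second outfall, C = (35130·33.13 + 2110·883.0) / (35130 + 2110) = 81.28 µg/L.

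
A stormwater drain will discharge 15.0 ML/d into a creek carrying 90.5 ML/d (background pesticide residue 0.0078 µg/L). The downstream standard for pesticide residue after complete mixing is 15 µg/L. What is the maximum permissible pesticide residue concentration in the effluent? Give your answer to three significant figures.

105 µg/L

At the limit, (Qr·Cr + Qe·Cₑ)/(Qr + Qe) = 15:
Cₑ = (105.5·15 − 90.50·0.007800) / 15.00 = 105.5 µg/L.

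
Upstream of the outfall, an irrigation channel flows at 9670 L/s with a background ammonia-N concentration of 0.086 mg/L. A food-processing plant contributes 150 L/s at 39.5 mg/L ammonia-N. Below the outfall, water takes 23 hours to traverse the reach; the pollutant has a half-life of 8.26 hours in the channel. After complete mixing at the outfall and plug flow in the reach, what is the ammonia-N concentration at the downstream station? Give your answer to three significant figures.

0.0999 mg/L

Conservation of mass: C = (9670·0.08600 + 150.0·39.50) / 9820 = 6757/9820 = 0.6880 mg/L.
Half-life 8.26 h → k = ln 2 / 8.26 = 0.08392 h⁻¹ = 2.014 d⁻¹.
First-order decay: C = 0.6880·exp(−k·t) = 0.6880·0.1451 = 0.09986 mg/L.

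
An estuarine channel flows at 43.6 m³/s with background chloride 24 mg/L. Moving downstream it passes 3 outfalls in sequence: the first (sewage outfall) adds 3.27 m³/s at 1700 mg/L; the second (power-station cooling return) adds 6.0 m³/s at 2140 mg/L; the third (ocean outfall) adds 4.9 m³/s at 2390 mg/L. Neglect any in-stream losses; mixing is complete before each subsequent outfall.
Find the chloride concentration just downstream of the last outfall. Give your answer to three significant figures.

539 mg/L

After outfall 1: Q = 43.60 + 3.270 = 46.87 m³/s; C = (43.60·24.00 + 3.270·1700)/46.87 = 140.9 mg/L.
After outfall 2: Q = 46.87 + 6.000 = 52.87 m³/s; C = (46.87·140.9 + 6.000·2140)/52.87 = 367.8 mg/L.
After outfall 3: Q = 52.87 + 4.900 = 57.77 m³/s; C = (52.87·367.8 + 4.900·2390)/57.77 = 539.3 mg/L.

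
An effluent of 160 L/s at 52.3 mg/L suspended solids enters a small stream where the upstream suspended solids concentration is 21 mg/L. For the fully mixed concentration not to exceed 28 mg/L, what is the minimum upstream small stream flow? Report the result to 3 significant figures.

555 L/s

Set C_mix = 28: (Q·21.00 + 160.0·52.30) / (Q + 160.0) = 28
→ Q = 160.0·(52.30 − 28)/(28 − 21.00) = 555.4 L/s.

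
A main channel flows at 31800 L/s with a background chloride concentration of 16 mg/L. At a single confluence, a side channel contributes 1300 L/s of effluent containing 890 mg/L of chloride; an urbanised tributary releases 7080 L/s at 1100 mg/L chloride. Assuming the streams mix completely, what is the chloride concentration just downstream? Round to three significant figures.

Mass balance: C = (31800·16.00 + 1300·890.0 + 7080·1100) / 40180 = 9454000/40180 = 235.3 mg/L.

235 mg/L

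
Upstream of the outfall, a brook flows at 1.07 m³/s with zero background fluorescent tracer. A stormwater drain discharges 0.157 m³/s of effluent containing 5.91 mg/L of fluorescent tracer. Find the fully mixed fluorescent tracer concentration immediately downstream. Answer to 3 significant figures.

0.756 mg/L

Mass balance: C = (1.070·0 + 0.1570·5.910) / 1.227 = 0.9279/1.227 = 0.7562 mg/L.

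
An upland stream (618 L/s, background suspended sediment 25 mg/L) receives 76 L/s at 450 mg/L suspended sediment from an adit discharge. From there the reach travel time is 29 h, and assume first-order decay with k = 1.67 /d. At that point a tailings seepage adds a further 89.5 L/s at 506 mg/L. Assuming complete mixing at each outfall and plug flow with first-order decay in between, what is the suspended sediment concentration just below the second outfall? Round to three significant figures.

66.2 mg/L

Mixed concentration C = ΣQC/ΣQ = (618.0·25.00 + 76.00·450.0) / 694.0 = 49650/694.0 = 71.54 mg/L; combined flow 694.0 L/s.
After decay, C = 71.54 × e^(−kt) = 71.54 × 0.1329 = 9.510 mg/L.
Second outfall: C = (694.0·9.510 + 89.50·506.0)/783.5 = 66.22 mg/L.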